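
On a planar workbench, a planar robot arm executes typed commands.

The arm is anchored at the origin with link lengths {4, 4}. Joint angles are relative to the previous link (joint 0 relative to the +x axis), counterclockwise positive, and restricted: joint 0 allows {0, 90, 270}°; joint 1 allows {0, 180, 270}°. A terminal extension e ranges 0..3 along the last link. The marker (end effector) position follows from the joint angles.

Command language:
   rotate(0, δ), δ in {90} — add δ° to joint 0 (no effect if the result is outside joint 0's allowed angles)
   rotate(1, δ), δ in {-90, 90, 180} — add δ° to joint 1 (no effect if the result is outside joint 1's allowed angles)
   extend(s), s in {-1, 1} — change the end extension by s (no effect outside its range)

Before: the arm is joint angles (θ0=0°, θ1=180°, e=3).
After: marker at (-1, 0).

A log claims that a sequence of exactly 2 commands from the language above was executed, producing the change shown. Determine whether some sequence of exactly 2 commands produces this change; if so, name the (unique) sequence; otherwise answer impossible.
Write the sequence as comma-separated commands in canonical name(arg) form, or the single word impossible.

t0: joint angles (θ0=0°, θ1=180°, e=3)
t=1 extend(-1) ⇒ joint angles (θ0=0°, θ1=180°, e=2)
t=2 extend(-1) ⇒ joint angles (θ0=0°, θ1=180°, e=1)
no other 2-command option fits: unique.

extend(-1), extend(-1)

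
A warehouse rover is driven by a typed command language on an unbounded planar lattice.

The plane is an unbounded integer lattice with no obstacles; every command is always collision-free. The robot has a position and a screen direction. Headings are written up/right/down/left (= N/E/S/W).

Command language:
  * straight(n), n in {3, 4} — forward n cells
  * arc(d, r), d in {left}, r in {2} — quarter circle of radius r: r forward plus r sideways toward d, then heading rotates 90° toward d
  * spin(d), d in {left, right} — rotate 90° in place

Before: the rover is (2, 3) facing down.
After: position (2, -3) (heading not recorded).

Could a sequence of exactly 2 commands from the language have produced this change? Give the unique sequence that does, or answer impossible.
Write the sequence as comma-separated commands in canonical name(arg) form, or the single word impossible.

straight(3), straight(3)

from: (2, 3) facing down
step 1 (straight(3)): (2, 0) facing down
step 2 (straight(3)): (2, -3) facing down
all 25 alternatives checked — unique.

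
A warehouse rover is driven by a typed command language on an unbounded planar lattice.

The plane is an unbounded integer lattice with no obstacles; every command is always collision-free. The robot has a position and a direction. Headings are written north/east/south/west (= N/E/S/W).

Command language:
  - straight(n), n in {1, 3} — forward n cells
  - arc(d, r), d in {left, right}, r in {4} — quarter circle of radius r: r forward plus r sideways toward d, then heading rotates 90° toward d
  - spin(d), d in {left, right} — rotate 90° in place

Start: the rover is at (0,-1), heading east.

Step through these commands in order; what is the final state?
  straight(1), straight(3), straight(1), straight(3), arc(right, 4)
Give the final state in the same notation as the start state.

at (12,-5), heading south

initial: at (0,-1), heading east
step 1 (straight(1)): at (1,-1), heading east
step 2 (straight(3)): at (4,-1), heading east
step 3 (straight(1)): at (5,-1), heading east
step 4 (straight(3)): at (8,-1), heading east
step 5 (arc(right, 4)): at (12,-5), heading south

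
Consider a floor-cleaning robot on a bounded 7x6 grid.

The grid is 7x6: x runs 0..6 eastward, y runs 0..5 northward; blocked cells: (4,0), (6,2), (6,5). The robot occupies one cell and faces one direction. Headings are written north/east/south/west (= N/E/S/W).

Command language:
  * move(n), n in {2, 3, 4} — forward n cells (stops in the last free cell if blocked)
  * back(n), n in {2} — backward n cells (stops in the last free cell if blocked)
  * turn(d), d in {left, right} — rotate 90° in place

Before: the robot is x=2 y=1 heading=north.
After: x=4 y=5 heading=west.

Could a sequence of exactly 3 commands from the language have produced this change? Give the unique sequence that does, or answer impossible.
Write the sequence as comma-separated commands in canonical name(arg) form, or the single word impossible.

key: order matters: swapping move(4) and back(2) lands elsewhere
initial: x=2 y=1 heading=north
[1] after move(4): x=2 y=5 heading=north
[2] after turn(left): x=2 y=5 heading=west
[3] after back(2): x=4 y=5 heading=west
all 216 alternatives checked — unique.

move(4), turn(left), back(2)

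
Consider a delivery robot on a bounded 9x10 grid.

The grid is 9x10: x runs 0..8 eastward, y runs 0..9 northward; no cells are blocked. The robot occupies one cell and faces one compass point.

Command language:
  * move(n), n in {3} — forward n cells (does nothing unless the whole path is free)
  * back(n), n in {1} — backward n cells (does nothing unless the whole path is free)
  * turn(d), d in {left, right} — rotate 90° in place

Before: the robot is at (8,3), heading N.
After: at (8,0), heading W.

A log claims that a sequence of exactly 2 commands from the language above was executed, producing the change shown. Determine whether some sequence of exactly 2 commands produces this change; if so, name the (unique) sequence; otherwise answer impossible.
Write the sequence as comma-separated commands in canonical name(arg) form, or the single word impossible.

no 2-step route produces this change.

impossible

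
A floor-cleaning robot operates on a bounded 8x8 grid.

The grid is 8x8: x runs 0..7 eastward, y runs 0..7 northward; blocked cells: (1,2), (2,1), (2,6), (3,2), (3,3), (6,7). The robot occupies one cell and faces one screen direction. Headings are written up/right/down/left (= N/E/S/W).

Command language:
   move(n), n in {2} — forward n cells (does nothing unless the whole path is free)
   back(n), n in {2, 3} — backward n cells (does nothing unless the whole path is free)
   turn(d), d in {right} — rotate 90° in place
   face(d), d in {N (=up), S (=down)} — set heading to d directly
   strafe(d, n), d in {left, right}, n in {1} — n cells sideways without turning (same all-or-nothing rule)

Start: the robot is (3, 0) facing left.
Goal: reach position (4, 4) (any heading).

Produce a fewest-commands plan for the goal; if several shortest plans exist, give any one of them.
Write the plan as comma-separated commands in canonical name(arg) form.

strafe(right, 1), face(S), strafe(left, 1), back(3)

begin: (3, 0) facing left
t=1 strafe(right, 1) ⇒ (3, 1) facing left
t=2 face(S) ⇒ (3, 1) facing down
t=3 strafe(left, 1) ⇒ (4, 1) facing down
t=4 back(3) ⇒ (4, 4) facing down
no 3-step plan works, so 4 is optimal.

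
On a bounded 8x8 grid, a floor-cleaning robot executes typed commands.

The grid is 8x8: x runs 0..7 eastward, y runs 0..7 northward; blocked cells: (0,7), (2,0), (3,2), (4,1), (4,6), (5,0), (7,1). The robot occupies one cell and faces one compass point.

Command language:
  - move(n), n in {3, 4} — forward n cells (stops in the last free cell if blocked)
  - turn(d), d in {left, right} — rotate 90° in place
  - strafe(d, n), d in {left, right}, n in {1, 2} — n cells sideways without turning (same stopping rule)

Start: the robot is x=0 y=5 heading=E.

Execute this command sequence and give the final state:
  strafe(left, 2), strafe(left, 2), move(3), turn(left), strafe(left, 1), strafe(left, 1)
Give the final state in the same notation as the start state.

x=1 y=6 heading=N

begin: x=0 y=5 heading=E
[1] after strafe(left, 2): x=0 y=6 heading=E
[2] after strafe(left, 2): x=0 y=6 heading=E
[3] after move(3): x=3 y=6 heading=E
[4] after turn(left): x=3 y=6 heading=N
[5] after strafe(left, 1): x=2 y=6 heading=N
[6] after strafe(left, 1): x=1 y=6 heading=N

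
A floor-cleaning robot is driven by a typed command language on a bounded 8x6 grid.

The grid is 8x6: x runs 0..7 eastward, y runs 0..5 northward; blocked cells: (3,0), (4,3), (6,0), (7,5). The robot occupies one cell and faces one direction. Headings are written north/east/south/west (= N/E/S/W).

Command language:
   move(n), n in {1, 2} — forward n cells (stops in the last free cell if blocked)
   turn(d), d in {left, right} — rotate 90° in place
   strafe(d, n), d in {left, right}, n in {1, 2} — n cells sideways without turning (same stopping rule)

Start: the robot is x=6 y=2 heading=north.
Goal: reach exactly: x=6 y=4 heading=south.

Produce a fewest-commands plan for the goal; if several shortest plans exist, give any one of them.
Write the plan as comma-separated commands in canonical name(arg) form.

start: x=6 y=2 heading=north
step 1 (turn(left)): x=6 y=2 heading=west
step 2 (strafe(right, 2)): x=6 y=4 heading=west
step 3 (turn(left)): x=6 y=4 heading=south
shorter routes all fall short; 3 is best.

turn(left), strafe(right, 2), turn(left)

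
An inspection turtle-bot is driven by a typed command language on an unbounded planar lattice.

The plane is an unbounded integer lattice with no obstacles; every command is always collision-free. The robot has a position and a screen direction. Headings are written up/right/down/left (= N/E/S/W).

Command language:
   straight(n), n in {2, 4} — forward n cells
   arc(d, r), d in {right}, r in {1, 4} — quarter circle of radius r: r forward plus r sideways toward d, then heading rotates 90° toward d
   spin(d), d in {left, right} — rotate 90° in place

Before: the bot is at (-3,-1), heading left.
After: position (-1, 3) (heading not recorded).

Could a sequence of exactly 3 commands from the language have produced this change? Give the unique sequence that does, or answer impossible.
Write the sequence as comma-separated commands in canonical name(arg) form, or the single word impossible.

straight(2), spin(right), arc(right, 4)

key: order matters: swapping straight(2) and arc(right, 4) lands elsewhere
from: at (-3,-1), heading left
1. straight(2) → at (-5,-1), heading left
2. spin(right) → at (-5,-1), heading up
3. arc(right, 4) → at (-1,3), heading right
no other 3-command option fits: unique.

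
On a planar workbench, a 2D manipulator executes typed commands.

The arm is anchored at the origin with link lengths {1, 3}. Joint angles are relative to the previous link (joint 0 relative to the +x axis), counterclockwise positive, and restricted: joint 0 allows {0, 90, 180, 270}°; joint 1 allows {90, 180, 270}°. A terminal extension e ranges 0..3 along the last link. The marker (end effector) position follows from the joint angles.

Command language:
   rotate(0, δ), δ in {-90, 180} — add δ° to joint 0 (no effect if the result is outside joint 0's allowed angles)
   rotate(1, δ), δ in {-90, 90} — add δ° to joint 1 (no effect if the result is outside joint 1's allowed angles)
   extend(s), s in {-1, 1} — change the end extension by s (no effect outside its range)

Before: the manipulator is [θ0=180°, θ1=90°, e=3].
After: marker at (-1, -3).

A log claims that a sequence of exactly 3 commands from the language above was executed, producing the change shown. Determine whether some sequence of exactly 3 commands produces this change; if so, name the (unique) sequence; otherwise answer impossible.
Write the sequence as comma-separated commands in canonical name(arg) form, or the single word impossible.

extend(-1), extend(-1), extend(-1)

begin: [θ0=180°, θ1=90°, e=3]
[1] after extend(-1): [θ0=180°, θ1=90°, e=2]
[2] after extend(-1): [θ0=180°, θ1=90°, e=1]
[3] after extend(-1): [θ0=180°, θ1=90°, e=0]
all 216 alternatives checked — unique.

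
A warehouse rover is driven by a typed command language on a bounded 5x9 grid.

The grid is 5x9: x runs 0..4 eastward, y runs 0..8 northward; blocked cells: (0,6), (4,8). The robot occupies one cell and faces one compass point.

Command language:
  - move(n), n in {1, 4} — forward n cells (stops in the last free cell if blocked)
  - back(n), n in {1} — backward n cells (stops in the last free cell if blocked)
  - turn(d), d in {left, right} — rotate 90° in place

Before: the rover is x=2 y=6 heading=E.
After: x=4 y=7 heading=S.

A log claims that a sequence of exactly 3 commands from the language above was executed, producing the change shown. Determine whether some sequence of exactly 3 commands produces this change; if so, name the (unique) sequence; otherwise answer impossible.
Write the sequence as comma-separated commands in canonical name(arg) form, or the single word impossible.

key: move(4) runs into the grid edge before its full distance
start: x=2 y=6 heading=E
[1] after move(4): x=4 y=6 heading=E
[2] after turn(right): x=4 y=6 heading=S
[3] after back(1): x=4 y=7 heading=S
no rival 3-sequence matches.

move(4), turn(right), back(1)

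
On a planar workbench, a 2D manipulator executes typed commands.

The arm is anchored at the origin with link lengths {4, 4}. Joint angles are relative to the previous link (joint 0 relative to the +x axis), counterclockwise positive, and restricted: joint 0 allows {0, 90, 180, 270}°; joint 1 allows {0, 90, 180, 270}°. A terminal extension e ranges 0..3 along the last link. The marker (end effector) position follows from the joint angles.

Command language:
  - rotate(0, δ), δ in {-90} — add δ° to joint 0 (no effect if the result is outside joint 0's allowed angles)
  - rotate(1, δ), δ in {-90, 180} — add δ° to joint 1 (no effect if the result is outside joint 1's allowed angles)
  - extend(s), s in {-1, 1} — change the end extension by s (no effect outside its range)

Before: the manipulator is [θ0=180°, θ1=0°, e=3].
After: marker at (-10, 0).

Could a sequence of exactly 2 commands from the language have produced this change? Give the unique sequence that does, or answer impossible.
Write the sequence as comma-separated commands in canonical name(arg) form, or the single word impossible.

extend(1), extend(-1)

key: running extend(-1) before extend(1) would end elsewhere — order is forced
from: [θ0=180°, θ1=0°, e=3]
[1] after extend(1): [θ0=180°, θ1=0°, e=3]
[2] after extend(-1): [θ0=180°, θ1=0°, e=2]
uniquely the one of 25 2-step routes that fits.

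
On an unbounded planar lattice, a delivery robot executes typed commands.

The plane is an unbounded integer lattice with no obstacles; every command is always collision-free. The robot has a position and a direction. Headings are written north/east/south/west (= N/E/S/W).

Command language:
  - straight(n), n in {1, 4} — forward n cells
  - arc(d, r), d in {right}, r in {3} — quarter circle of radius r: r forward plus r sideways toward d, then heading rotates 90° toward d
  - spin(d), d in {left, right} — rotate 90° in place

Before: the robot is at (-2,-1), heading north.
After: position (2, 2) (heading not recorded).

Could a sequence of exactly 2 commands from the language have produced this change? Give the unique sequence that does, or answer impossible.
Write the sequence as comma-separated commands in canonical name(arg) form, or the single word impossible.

arc(right, 3), straight(1)

key: running straight(1) before arc(right, 3) would end elsewhere — order is forced
start: at (-2,-1), heading north
1. arc(right, 3) → at (1,2), heading east
2. straight(1) → at (2,2), heading east
uniquely the one of 25 2-step routes that fits.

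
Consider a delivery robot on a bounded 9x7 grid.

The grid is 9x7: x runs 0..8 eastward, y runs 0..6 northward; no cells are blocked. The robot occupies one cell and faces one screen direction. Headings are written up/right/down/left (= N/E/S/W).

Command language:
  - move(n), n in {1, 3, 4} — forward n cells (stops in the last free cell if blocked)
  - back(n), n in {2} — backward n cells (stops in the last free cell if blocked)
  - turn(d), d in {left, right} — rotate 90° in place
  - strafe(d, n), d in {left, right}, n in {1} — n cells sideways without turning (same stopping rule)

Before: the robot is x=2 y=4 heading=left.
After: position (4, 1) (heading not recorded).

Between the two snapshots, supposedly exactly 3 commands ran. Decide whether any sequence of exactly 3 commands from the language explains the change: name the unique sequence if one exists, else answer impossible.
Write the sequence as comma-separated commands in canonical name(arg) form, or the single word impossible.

back(2), turn(left), move(3)

key: order matters: swapping back(2) and move(3) lands elsewhere
from: x=2 y=4 heading=left
step 1 (back(2)): x=4 y=4 heading=left
step 2 (turn(left)): x=4 y=4 heading=down
step 3 (move(3)): x=4 y=1 heading=down
all 512 alternatives checked — unique.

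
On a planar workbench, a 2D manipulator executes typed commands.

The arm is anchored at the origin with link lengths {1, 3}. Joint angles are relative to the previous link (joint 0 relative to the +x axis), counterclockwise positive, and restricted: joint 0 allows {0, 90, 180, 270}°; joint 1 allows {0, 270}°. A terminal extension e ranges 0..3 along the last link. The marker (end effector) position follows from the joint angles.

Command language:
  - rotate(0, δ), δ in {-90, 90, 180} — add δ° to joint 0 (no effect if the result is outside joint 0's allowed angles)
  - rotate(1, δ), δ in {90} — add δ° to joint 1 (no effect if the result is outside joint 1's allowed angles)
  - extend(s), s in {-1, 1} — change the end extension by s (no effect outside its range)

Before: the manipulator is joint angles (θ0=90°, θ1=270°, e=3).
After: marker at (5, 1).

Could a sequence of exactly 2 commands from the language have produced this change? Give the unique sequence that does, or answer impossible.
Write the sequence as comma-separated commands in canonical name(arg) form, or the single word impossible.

extend(1), extend(-1)

key: order matters: swapping extend(1) and extend(-1) lands elsewhere
start: joint angles (θ0=90°, θ1=270°, e=3)
t=1 extend(1) ⇒ joint angles (θ0=90°, θ1=270°, e=3)
t=2 extend(-1) ⇒ joint angles (θ0=90°, θ1=270°, e=2)
no rival 2-sequence matches.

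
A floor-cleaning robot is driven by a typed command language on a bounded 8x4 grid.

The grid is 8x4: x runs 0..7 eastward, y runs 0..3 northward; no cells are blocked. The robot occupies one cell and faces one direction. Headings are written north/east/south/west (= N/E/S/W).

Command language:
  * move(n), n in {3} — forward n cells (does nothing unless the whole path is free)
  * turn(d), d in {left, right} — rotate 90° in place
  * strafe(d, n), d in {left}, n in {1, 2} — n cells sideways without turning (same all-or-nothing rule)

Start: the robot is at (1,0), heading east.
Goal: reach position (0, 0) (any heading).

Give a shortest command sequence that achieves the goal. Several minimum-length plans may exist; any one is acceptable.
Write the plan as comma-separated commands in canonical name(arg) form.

turn(left), strafe(left, 1)

t0: at (1,0), heading east
t=1 turn(left) ⇒ at (1,0), heading north
t=2 strafe(left, 1) ⇒ at (0,0), heading north
no 1-step plan works, so 2 is optimal.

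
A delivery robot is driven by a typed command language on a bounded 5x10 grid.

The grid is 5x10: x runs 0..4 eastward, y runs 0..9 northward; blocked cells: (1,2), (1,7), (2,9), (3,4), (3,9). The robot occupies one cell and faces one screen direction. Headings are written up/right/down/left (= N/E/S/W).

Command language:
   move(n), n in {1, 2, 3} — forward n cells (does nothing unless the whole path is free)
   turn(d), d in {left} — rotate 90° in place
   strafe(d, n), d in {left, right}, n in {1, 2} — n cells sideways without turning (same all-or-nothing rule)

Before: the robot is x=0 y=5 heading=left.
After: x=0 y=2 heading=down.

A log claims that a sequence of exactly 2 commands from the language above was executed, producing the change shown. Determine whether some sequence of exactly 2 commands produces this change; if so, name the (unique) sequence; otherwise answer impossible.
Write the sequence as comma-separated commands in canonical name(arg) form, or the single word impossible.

turn(left), move(3)

key: order matters: swapping turn(left) and move(3) lands elsewhere
begin: x=0 y=5 heading=left
[1] after turn(left): x=0 y=5 heading=down
[2] after move(3): x=0 y=2 heading=down
uniquely the one of 64 2-step routes that fits.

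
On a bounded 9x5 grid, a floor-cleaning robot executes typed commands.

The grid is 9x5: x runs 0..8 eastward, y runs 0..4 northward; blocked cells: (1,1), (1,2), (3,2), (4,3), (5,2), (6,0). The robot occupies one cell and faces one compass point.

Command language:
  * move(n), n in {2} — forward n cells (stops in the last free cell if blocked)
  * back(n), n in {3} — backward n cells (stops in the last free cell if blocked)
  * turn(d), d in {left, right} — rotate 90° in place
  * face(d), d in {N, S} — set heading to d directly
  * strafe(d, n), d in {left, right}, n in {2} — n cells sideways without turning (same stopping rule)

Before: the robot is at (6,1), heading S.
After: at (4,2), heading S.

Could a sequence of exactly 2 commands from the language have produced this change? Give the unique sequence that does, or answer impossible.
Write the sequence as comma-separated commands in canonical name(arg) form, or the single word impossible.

strafe(right, 2), back(3)

key: running back(3) before strafe(right, 2) would end elsewhere — order is forced
from: at (6,1), heading S
t=1 strafe(right, 2) ⇒ at (4,1), heading S
t=2 back(3) ⇒ at (4,2), heading S
all 64 alternatives checked — unique.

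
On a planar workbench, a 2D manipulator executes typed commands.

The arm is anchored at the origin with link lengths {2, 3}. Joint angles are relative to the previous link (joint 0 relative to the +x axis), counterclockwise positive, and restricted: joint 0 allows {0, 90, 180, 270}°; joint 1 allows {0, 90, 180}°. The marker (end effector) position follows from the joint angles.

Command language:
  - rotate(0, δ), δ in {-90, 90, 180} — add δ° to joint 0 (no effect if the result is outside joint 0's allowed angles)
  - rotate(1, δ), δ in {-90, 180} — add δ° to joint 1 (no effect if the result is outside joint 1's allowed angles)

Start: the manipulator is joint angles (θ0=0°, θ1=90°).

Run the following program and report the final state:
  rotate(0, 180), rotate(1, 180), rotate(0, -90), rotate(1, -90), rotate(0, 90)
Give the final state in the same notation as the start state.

joint angles (θ0=180°, θ1=0°)

initial: joint angles (θ0=0°, θ1=90°)
t=1 rotate(0, 180) ⇒ joint angles (θ0=180°, θ1=90°)
t=2 rotate(1, 180) ⇒ joint angles (θ0=180°, θ1=90°)
t=3 rotate(0, -90) ⇒ joint angles (θ0=90°, θ1=90°)
t=4 rotate(1, -90) ⇒ joint angles (θ0=90°, θ1=0°)
t=5 rotate(0, 90) ⇒ joint angles (θ0=180°, θ1=0°)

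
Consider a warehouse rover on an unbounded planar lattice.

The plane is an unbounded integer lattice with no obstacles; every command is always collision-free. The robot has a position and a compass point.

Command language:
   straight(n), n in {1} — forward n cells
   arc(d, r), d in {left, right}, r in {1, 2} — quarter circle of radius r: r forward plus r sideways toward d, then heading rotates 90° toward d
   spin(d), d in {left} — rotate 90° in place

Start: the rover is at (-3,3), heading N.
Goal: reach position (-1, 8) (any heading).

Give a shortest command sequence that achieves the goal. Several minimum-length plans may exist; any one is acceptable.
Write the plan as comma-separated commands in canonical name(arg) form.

begin: at (-3,3), heading N
step 1 (arc(right, 1)): at (-2,4), heading E
step 2 (straight(1)): at (-1,4), heading E
step 3 (arc(left, 2)): at (1,6), heading N
step 4 (arc(left, 2)): at (-1,8), heading W
shorter routes all fall short; 4 is best.

arc(right, 1), straight(1), arc(left, 2), arc(left, 2)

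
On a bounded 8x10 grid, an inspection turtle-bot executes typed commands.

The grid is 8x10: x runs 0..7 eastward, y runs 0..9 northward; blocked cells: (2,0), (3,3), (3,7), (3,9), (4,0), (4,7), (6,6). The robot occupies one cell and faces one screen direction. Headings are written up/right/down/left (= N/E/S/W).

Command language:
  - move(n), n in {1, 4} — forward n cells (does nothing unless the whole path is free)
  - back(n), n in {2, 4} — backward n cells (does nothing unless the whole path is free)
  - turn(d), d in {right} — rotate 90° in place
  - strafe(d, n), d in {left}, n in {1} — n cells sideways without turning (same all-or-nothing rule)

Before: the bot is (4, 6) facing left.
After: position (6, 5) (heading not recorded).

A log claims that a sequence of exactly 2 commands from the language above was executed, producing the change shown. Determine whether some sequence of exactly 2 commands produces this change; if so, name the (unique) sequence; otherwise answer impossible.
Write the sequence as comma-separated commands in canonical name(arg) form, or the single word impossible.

strafe(left, 1), back(2)

key: running back(2) before strafe(left, 1) would end elsewhere — order is forced
from: (4, 6) facing left
step 1 (strafe(left, 1)): (4, 5) facing left
step 2 (back(2)): (6, 5) facing left
all 36 alternatives checked — unique.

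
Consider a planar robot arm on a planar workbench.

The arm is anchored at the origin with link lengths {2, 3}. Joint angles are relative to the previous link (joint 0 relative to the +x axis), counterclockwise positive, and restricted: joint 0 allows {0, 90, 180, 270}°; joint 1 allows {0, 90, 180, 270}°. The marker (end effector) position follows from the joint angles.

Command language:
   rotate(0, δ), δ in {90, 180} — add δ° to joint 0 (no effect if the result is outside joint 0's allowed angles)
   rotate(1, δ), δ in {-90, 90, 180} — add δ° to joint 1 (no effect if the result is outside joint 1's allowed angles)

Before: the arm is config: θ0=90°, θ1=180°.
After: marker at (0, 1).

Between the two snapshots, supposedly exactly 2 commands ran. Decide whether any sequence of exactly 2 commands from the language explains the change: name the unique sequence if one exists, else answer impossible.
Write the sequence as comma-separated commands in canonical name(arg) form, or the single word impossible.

t0: config: θ0=90°, θ1=180°
1. rotate(0, 90) → config: θ0=180°, θ1=180°
2. rotate(0, 90) → config: θ0=270°, θ1=180°
uniquely the one of 25 2-step routes that fits.

rotate(0, 90), rotate(0, 90)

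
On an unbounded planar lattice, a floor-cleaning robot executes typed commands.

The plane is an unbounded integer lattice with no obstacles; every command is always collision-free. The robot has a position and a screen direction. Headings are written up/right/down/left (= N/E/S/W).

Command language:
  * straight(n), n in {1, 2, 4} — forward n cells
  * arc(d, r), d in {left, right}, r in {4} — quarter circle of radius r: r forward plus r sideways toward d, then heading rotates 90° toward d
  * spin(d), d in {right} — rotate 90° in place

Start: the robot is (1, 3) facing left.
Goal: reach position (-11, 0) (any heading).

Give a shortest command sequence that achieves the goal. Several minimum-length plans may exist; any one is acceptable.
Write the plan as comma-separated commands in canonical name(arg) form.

arc(left, 4), arc(right, 4), arc(right, 4), straight(1)

t0: (1, 3) facing left
1. arc(left, 4) → (-3, -1) facing down
2. arc(right, 4) → (-7, -5) facing left
3. arc(right, 4) → (-11, -1) facing up
4. straight(1) → (-11, 0) facing up
no 3-step plan works, so 4 is optimal.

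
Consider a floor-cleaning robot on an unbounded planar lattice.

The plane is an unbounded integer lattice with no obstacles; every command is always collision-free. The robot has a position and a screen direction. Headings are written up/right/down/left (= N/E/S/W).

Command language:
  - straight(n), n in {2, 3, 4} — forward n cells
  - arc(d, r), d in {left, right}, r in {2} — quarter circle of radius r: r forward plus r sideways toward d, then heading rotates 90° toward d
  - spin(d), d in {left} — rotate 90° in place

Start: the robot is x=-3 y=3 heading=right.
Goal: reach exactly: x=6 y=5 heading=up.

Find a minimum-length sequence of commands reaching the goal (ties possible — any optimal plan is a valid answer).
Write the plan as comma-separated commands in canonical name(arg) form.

start: x=-3 y=3 heading=right
1. straight(4) → x=1 y=3 heading=right
2. straight(3) → x=4 y=3 heading=right
3. arc(left, 2) → x=6 y=5 heading=up
minimal: 3 command(s), checked below 3.

straight(4), straight(3), arc(left, 2)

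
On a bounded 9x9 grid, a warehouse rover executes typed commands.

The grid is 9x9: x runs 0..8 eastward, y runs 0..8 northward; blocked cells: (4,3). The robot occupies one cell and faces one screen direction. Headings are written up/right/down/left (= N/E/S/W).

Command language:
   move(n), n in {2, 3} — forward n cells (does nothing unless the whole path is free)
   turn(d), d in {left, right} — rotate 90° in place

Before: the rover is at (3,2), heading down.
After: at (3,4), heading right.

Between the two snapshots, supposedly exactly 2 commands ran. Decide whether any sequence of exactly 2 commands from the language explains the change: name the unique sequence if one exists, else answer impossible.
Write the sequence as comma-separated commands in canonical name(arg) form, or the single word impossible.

checked all 2-command options: none fits.

impossible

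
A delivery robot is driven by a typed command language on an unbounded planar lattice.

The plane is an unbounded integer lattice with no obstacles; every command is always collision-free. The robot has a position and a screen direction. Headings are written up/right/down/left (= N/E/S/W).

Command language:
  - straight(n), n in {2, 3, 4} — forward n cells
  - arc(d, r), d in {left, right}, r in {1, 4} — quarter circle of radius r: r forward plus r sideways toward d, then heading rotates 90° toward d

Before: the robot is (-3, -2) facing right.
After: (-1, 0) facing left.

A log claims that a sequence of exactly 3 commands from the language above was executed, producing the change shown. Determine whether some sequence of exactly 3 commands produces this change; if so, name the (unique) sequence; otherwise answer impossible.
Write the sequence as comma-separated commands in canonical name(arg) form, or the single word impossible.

key: cell and facing (now W) both changed — the 3 commands mix motion and turning
from: (-3, -2) facing right
step 1 (straight(2)): (-1, -2) facing right
step 2 (arc(left, 1)): (0, -1) facing up
step 3 (arc(left, 1)): (-1, 0) facing left
no other 3-command option fits: unique.

straight(2), arc(left, 1), arc(left, 1)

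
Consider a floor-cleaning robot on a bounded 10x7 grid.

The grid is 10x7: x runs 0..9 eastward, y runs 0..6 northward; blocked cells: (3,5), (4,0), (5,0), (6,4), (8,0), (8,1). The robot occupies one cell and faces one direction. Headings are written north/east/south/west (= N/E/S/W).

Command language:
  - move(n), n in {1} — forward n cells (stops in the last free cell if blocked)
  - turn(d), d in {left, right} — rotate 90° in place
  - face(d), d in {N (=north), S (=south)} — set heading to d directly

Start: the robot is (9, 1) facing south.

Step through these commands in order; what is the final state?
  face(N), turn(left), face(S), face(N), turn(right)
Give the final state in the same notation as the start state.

start: (9, 1) facing south
step 1 (face(N)): (9, 1) facing north
step 2 (turn(left)): (9, 1) facing west
step 3 (face(S)): (9, 1) facing south
step 4 (face(N)): (9, 1) facing north
step 5 (turn(right)): (9, 1) facing east

(9, 1) facing east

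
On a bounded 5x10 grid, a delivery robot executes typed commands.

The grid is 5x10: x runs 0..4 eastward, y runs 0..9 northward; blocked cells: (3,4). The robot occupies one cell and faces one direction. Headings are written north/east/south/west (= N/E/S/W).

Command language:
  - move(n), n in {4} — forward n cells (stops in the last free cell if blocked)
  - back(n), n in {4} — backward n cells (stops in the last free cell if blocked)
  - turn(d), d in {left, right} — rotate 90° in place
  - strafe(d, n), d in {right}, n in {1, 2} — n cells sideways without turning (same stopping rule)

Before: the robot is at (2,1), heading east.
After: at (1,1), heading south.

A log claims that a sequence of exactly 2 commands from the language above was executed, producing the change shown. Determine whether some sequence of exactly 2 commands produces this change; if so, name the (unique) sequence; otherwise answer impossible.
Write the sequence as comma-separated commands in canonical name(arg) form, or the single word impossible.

key: position moved to (1,1) AND the heading swung to S — translation plus rotation needed
from: at (2,1), heading east
step 1 (turn(right)): at (2,1), heading south
step 2 (strafe(right, 1)): at (1,1), heading south
no other 2-command option fits: unique.

turn(right), strafe(right, 1)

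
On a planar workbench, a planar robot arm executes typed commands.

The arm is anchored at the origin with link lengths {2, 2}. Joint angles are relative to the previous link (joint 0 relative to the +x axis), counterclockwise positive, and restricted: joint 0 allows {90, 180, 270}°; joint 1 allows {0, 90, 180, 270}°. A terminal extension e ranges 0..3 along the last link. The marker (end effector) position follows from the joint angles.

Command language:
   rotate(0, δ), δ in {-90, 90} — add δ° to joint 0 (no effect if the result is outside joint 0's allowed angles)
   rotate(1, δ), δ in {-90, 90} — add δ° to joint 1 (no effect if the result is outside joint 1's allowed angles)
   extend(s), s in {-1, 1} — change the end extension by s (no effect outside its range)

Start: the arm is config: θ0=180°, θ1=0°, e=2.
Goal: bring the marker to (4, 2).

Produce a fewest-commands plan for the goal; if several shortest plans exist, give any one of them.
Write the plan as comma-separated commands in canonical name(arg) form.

t0: config: θ0=180°, θ1=0°, e=2
step 1 (rotate(1, -90)): config: θ0=180°, θ1=270°, e=2
step 2 (rotate(0, -90)): config: θ0=90°, θ1=270°, e=2
no 1-step plan works, so 2 is optimal.

rotate(1, -90), rotate(0, -90)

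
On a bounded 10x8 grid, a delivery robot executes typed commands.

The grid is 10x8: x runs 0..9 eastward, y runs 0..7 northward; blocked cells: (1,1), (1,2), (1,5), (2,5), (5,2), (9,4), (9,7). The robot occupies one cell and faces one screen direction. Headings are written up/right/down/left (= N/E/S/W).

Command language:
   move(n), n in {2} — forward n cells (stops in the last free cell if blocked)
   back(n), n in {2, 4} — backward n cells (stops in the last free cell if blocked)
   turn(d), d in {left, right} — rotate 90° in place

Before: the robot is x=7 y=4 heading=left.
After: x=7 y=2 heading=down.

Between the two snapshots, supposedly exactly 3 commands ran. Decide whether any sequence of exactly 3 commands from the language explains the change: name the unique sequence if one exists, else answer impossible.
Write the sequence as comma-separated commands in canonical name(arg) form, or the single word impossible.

no 3-step route produces this change.

impossible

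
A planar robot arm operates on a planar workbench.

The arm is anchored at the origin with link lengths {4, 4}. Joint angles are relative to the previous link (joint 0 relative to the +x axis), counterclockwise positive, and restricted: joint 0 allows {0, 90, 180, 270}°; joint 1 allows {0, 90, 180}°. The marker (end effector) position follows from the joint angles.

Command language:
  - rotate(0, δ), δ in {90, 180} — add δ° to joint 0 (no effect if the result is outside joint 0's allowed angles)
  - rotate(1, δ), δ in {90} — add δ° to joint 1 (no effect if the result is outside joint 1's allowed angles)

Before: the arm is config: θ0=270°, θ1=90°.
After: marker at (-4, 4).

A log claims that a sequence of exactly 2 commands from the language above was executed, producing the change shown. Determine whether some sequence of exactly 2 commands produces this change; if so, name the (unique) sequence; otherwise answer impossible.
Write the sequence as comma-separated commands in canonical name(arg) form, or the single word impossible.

initial: config: θ0=270°, θ1=90°
t=1 rotate(0, 90) ⇒ config: θ0=0°, θ1=90°
t=2 rotate(0, 90) ⇒ config: θ0=90°, θ1=90°
all 9 alternatives checked — unique.

rotate(0, 90), rotate(0, 90)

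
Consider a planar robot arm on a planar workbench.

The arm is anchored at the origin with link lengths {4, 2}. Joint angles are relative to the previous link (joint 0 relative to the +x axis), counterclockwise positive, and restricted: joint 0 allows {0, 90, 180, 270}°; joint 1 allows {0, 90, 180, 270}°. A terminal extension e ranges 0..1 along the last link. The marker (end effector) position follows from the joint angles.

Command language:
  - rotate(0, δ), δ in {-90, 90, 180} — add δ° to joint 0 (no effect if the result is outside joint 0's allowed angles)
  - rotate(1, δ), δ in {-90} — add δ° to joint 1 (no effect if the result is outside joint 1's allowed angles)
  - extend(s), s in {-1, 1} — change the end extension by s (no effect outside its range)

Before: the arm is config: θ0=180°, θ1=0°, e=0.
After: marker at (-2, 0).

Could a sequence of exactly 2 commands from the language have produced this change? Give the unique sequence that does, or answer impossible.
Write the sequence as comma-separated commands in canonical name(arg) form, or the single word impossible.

rotate(1, -90), rotate(1, -90)

initial: config: θ0=180°, θ1=0°, e=0
[1] after rotate(1, -90): config: θ0=180°, θ1=270°, e=0
[2] after rotate(1, -90): config: θ0=180°, θ1=180°, e=0
no rival 2-sequence matches.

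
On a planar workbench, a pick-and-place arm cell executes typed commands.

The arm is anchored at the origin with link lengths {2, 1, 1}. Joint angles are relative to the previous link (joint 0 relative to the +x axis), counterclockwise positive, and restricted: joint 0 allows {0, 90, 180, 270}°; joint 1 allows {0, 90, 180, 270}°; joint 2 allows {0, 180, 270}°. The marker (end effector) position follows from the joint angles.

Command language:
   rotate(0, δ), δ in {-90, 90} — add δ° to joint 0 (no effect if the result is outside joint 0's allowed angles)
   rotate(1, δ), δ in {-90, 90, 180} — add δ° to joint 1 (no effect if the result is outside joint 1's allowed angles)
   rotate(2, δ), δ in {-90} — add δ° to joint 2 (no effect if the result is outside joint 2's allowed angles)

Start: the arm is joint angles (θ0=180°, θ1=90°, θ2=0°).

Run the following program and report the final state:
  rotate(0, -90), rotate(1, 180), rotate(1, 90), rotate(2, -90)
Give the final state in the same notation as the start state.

from: joint angles (θ0=180°, θ1=90°, θ2=0°)
1. rotate(0, -90) → joint angles (θ0=90°, θ1=90°, θ2=0°)
2. rotate(1, 180) → joint angles (θ0=90°, θ1=270°, θ2=0°)
3. rotate(1, 90) → joint angles (θ0=90°, θ1=0°, θ2=0°)
4. rotate(2, -90) → joint angles (θ0=90°, θ1=0°, θ2=270°)

joint angles (θ0=90°, θ1=0°, θ2=270°)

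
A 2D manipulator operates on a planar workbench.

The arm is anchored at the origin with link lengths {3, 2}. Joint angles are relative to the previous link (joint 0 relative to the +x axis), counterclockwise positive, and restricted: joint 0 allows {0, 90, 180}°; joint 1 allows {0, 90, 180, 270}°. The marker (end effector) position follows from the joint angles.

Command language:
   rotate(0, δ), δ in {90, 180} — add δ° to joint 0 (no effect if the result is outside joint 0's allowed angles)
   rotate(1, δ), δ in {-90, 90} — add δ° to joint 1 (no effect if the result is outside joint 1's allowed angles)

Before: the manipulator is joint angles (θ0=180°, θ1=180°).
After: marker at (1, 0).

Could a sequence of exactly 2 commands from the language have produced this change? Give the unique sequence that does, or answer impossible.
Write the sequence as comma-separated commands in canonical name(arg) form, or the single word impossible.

key: running rotate(0, 180) before rotate(0, 90) would end elsewhere — order is forced
from: joint angles (θ0=180°, θ1=180°)
[1] after rotate(0, 90): joint angles (θ0=180°, θ1=180°)
[2] after rotate(0, 180): joint angles (θ0=0°, θ1=180°)
uniquely the one of 16 2-step routes that fits.

rotate(0, 90), rotate(0, 180)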